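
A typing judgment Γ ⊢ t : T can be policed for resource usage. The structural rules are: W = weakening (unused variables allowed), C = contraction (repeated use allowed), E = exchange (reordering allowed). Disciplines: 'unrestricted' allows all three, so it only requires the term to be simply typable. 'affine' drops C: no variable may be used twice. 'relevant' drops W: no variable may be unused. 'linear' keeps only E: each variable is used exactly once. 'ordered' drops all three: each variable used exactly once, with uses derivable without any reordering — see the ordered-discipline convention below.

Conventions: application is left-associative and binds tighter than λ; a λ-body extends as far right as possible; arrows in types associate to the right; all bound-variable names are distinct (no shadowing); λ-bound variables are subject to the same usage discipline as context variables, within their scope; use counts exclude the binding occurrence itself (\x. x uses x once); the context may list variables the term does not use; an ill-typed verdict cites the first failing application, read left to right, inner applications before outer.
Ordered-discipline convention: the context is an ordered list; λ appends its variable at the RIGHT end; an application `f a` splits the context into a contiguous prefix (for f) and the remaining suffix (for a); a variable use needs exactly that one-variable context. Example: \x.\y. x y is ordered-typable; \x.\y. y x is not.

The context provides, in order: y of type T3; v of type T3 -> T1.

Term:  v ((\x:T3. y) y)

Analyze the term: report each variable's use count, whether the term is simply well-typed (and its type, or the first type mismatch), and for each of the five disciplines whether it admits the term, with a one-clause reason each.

variable uses: y: 2×; v: 1×; x (λ-bound): 0×
left-to-right use order: v, y, y
typing: the term checks, with type T1
ordered: ✗ — uses contraction: y ×2; x left unused
linear: ✗ — uses contraction: y ×2; x left unused
affine: ✗ — uses contraction: y ×2
relevant: ✗ — x left unused
unrestricted: ✓ — type-checks (T1) and nothing is barred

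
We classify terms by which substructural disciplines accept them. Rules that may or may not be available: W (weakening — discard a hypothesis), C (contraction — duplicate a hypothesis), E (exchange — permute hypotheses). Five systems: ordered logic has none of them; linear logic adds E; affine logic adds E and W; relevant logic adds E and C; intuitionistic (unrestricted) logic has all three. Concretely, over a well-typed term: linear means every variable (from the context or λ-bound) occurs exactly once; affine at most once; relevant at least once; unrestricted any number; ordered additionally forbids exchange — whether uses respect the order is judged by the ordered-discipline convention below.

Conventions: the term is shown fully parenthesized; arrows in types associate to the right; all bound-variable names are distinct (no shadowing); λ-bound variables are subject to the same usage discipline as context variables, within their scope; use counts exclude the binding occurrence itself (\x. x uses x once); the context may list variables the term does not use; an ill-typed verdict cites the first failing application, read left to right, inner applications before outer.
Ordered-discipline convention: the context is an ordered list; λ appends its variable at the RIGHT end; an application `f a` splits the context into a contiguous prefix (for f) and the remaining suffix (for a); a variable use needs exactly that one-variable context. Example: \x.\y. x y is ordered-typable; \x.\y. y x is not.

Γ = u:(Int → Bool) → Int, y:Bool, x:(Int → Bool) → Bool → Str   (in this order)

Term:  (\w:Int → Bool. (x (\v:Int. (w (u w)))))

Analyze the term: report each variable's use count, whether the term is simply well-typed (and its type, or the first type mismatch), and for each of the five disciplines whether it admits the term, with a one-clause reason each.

variable uses: u: 1; y: 0; x: 1; w (bound): 2; v (bound): 0
use order (left to right): x, w, u, w
typing: well-typed at (Int → Bool) → Bool → Str
ordered ✗ (w ×2 used more than once (contraction); needs weakening: y, v unused)
linear ✗ (w ×2 used more than once (contraction); needs weakening: y, v unused)
affine ✗ (w ×2 used more than once (contraction))
relevant ✗ (needs weakening: y, v unused)
unrestricted ✓ (typability at (Int → Bool) → Bool → Str is all that's needed)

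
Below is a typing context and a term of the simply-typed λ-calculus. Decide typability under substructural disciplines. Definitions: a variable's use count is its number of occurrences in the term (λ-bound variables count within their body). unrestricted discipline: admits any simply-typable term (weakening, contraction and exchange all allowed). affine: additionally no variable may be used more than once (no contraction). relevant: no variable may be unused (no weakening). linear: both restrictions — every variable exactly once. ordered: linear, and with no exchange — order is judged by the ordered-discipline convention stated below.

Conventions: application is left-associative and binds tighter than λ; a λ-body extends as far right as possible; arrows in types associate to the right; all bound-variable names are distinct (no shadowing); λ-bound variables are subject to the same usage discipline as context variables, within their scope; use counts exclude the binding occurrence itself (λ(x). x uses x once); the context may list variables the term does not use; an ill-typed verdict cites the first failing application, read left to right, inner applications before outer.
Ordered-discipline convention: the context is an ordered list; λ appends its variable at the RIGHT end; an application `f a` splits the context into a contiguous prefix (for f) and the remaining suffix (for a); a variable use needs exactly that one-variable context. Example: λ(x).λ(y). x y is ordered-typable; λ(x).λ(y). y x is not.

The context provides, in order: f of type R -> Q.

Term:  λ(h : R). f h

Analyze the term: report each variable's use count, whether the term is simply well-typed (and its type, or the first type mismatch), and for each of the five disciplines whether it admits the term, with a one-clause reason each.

counts: f: 1; h (bound): 1
left-to-right use order: f, h
typing: ✓ — R -> Q
ordered: ✓, single-use (f, h), ordered derivation ok
linear: ✓, single use per variable (f, h)
affine: ✓, f, h: no repeats, contraction unneeded
relevant: ✓, at least one use each (f, h)
unrestricted: ✓, well-typed at R -> Q; no restrictions here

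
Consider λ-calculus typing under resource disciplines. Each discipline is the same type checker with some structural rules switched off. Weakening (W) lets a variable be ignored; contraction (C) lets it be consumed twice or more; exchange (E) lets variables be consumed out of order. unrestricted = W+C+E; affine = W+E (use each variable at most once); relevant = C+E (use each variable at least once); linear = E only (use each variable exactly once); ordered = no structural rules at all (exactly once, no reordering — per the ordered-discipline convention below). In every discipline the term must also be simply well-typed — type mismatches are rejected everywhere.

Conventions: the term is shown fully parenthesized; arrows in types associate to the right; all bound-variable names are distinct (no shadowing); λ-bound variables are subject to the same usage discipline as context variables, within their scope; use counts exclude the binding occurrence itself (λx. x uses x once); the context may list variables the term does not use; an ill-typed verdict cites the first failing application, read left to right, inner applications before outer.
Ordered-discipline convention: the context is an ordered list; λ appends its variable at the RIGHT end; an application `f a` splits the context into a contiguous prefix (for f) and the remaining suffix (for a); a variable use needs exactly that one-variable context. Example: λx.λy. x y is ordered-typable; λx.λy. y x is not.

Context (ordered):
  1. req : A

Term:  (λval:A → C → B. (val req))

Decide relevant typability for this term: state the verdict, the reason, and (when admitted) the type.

yes — none of req, val goes unused; term : (A → C → B) → C → B
counts: req=1; val [bound]=1
use order (left to right): val, req
typing: the term checks, with type (A → C → B) → C → B
per-discipline verdicts: ordered ✗; linear ✓; affine ✓; relevant ✓; unrestricted ✓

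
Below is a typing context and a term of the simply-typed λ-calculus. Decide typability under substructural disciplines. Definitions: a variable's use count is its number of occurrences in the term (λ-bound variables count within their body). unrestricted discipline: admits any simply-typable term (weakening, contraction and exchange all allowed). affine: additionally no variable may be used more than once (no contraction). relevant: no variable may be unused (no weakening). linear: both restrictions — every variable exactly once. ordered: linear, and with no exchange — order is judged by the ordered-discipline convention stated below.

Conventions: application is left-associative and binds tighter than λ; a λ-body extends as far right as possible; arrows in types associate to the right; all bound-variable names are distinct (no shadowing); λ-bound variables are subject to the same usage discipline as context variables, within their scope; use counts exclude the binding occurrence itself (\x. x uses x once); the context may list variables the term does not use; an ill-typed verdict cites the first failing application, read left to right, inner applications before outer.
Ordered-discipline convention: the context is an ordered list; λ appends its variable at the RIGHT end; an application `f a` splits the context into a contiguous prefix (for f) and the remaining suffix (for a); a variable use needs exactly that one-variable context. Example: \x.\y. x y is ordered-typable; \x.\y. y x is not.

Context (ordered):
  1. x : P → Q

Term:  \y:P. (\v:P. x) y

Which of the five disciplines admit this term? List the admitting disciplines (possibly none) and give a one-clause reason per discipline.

admitted in: affine, unrestricted
usage: x=1; y [bound]=1; v [bound]=0
use order (left to right): x, y
typing: the term checks, with type P → P → Q
ordered: ✗ — v left unused
linear: ✗ — v left unused
affine: ✓ — at most one use each (x, y, v)
relevant: ✗ — v left unused
unrestricted: ✓ — type-checks (P → P → Q) and nothing is barred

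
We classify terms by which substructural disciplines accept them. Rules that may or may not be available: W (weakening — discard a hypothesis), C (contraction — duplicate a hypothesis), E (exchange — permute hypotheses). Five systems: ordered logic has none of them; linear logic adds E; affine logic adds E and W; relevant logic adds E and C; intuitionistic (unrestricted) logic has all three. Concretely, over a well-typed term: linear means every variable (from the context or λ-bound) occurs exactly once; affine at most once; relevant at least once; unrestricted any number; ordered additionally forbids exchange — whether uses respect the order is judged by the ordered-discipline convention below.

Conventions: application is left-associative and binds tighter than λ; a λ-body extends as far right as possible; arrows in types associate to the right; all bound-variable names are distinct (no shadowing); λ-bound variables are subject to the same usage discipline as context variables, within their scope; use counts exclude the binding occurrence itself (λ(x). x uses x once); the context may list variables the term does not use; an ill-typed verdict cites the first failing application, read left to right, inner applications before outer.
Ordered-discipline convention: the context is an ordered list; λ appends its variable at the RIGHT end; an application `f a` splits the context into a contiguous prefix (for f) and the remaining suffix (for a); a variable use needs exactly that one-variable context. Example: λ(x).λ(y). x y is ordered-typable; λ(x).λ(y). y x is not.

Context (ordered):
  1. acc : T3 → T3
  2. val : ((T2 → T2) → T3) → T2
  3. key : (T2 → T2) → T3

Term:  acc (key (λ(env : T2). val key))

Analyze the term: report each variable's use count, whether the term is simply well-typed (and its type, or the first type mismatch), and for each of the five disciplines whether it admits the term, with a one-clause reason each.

usage: acc ×1, val ×1, key ×2, env [bound] ×0
left-to-right use order: acc, key, val, key
typing: well-typed — term : T3
ordered ✗ (key ×2 used more than once (contraction); env never used (weakening))
linear ✗ (key ×2 used more than once (contraction); env never used (weakening))
affine ✗ (key ×2 used more than once (contraction))
relevant ✗ (env never used (weakening))
unrestricted ✓ (well-typed at T3; no restrictions here)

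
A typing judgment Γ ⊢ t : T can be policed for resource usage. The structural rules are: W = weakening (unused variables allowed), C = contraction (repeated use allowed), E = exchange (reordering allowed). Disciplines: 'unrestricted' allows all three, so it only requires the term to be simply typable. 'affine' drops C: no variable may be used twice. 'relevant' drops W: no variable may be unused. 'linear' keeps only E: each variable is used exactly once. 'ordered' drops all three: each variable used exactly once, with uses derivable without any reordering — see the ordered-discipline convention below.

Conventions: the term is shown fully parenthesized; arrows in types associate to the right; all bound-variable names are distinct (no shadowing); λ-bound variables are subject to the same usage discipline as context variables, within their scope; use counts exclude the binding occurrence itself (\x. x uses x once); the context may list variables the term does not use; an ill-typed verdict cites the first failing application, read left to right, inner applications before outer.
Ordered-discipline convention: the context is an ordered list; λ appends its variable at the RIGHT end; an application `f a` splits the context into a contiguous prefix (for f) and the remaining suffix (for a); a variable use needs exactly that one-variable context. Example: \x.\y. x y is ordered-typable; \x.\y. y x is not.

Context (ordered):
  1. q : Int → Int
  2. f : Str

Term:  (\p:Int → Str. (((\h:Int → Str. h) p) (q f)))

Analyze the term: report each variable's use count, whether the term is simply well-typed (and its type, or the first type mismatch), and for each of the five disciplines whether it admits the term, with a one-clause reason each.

variable uses: q=1, f=1, p (λ-bound)=1, h (λ-bound)=1
use order (left to right): h, p, q, f
typing: ill-typed: argument of type Str where Int is required
ordered: ✗, fails simple typing
linear: ✗, a type mismatch blocks all five
affine: ✗, the type mismatch rejects it
relevant: ✗, not simply typable
unrestricted: ✗, fails simple typing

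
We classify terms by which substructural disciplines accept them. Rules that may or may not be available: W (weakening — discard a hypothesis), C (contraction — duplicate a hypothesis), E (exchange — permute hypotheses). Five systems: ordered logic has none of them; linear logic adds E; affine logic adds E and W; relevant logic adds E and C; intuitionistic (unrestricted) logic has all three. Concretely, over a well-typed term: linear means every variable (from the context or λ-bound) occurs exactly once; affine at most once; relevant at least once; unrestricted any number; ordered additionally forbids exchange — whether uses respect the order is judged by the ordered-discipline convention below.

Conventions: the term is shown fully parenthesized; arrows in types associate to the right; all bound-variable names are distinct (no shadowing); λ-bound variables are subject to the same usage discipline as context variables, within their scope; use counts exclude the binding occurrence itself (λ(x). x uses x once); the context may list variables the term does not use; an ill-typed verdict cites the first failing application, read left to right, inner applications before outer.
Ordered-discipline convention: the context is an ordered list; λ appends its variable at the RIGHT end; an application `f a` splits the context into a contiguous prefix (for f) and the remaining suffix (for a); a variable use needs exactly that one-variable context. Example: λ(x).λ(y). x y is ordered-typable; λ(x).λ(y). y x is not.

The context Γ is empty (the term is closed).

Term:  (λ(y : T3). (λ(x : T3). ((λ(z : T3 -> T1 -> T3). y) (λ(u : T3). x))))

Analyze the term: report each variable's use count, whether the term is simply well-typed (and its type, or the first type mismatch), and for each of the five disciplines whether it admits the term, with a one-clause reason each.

use counts: y [bound]: 1; x [bound]: 1; z [bound]: 0; u [bound]: 0
left-to-right use order: y, x
typing: ill-typed: an argument T3 -> T3 mismatches the expected T3 -> T1 -> T3
ordered: ✗, fails simple typing
linear: ✗, a type mismatch blocks all five
affine: ✗, the type mismatch rejects it
relevant: ✗, not simply typable
unrestricted: ✗, fails simple typing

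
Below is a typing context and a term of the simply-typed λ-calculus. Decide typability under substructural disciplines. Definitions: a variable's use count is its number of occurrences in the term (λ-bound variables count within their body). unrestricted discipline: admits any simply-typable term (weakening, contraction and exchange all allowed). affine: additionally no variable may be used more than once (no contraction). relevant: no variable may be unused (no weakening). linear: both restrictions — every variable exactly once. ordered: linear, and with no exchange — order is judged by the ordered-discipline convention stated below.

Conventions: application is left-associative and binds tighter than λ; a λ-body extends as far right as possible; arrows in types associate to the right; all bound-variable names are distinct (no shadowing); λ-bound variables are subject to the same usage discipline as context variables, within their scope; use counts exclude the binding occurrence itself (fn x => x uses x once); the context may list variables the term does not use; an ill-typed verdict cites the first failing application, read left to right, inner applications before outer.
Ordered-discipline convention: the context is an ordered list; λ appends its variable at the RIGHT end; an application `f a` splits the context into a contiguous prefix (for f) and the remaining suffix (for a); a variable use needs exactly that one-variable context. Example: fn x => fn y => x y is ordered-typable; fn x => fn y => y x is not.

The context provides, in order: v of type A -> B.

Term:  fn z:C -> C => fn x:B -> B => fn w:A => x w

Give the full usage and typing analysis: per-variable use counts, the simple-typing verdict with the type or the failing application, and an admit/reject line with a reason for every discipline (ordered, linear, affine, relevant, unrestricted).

usage: v=0, z (λ-bound)=0, x (λ-bound)=1, w (λ-bound)=1
left-to-right use order: x, w
typing: ill-typed: a function awaiting B gets A
ordered: ✗, the type mismatch rejects it
linear: ✗, not simply typable
affine: ✗, fails simple typing
relevant: ✗, a type mismatch blocks all five
unrestricted: ✗, the type mismatch rejects it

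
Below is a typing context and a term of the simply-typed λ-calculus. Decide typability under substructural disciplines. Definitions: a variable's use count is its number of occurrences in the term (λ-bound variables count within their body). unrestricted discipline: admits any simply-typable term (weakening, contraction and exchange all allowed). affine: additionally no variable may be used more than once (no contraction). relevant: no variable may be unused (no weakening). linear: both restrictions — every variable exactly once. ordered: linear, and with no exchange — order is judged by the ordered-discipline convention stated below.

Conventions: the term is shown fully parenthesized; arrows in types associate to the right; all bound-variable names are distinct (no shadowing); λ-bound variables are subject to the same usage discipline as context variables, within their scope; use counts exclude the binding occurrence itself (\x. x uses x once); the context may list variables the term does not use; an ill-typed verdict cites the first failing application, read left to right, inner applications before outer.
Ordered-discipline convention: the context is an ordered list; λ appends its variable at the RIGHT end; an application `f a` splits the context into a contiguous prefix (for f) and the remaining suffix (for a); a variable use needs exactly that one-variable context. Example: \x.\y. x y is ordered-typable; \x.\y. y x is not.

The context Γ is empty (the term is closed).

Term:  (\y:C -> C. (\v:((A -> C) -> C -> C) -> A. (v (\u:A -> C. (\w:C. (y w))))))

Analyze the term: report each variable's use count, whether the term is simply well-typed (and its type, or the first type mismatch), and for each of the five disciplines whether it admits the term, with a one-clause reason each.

usage: y (λ-bound): 1×, v (λ-bound): 1×, u (λ-bound): 0×, w (λ-bound): 1×
left-to-right use order: v, y, w
typing: the term checks, with type (C -> C) -> (((A -> C) -> C -> C) -> A) -> A
ordered: ✗ — unused: u — weakening required
linear: ✗ — unused: u — weakening required
affine: ✓ — at most one use each (y, v, u, w)
relevant: ✗ — unused: u — weakening required
unrestricted: ✓ — type-checks ((C -> C) -> (((A -> C) -> C -> C) -> A) -> A) and nothing is barred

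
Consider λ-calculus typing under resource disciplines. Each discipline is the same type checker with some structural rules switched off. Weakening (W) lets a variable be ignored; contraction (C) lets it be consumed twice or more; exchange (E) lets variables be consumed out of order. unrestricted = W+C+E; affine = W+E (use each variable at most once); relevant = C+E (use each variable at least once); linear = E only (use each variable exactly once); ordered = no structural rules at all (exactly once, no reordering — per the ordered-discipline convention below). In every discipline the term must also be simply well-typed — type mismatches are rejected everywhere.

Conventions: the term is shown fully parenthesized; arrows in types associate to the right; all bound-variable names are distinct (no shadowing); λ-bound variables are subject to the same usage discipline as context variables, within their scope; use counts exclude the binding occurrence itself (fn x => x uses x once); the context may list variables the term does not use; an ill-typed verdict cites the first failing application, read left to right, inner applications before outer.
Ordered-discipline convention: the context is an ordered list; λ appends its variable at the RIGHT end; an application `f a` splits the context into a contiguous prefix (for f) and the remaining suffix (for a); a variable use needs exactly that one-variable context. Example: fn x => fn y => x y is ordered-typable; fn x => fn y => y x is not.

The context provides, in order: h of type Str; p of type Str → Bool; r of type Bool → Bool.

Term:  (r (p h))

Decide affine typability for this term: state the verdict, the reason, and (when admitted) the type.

yes — none of h, p, r used more than once; term : Bool
use counts: h: 1×; p: 1×; r: 1×
left-to-right use order: r, p, h
typing: well-typed — term : Bool
across the five disciplines: ordered ✗; linear ✓; affine ✓; relevant ✓; unrestricted ✓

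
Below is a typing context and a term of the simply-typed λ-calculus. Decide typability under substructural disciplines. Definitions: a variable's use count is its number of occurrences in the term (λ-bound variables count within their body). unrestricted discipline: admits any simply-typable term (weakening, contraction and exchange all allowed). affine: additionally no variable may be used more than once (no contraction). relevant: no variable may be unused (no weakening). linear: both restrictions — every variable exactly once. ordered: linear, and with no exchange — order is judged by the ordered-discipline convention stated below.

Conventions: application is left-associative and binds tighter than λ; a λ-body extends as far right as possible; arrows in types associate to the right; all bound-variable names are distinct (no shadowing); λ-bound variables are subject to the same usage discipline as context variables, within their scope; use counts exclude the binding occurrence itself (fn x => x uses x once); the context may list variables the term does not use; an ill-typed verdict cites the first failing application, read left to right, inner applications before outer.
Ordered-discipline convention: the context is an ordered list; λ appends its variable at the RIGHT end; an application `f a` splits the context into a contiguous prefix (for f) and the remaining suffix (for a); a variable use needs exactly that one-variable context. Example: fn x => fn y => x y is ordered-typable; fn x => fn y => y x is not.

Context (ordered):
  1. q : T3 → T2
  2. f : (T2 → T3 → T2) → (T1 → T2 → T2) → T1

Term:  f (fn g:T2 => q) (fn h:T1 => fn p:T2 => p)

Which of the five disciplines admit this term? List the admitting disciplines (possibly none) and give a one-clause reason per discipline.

accepted by: affine, unrestricted
counts: q: 1×; f: 1×; g (bound): 0×; h (bound): 0×; p (bound): 1×
uses in reading order: f, q, p
typing: ✓ — T1
ordered: ✗, needs weakening: g, h unused
linear: ✗, needs weakening: g, h unused
affine: ✓, no duplicate uses among q, f, g, h, p
relevant: ✗, needs weakening: g, h unused
unrestricted: ✓, typability at T1 is all that's needed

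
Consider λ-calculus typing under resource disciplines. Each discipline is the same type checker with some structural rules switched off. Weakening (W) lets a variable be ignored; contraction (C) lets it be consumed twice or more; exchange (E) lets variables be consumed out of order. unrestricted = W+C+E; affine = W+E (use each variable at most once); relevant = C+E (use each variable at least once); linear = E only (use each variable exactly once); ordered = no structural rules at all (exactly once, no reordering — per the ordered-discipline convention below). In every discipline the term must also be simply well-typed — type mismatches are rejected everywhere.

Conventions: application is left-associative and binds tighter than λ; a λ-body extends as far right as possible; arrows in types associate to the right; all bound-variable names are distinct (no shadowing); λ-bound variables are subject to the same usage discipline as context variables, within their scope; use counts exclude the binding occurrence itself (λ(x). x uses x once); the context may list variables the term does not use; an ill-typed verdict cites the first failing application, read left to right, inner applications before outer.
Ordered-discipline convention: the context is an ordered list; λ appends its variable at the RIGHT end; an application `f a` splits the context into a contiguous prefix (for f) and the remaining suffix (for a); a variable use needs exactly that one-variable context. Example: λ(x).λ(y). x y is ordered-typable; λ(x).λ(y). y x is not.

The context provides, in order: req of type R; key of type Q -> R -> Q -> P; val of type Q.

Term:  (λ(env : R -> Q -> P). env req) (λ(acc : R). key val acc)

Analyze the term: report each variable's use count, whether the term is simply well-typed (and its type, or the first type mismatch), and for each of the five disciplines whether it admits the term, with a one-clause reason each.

usage: req: 1×, key: 1×, val: 1×, env [bound]: 1×, acc [bound]: 1×
order of uses: env, req, key, val, acc
typing: well-typed at Q -> P
ordered: ✗, needs exchange: uses follow env, req, key, val, acc
linear: ✓, exactly-once usage across req, key, val, env, acc
affine: ✓, req, key, val, env, acc: no repeats, contraction unneeded
relevant: ✓, req, key, val, env, acc: all used, weakening unneeded
unrestricted: ✓, typability at Q -> P is all that's needed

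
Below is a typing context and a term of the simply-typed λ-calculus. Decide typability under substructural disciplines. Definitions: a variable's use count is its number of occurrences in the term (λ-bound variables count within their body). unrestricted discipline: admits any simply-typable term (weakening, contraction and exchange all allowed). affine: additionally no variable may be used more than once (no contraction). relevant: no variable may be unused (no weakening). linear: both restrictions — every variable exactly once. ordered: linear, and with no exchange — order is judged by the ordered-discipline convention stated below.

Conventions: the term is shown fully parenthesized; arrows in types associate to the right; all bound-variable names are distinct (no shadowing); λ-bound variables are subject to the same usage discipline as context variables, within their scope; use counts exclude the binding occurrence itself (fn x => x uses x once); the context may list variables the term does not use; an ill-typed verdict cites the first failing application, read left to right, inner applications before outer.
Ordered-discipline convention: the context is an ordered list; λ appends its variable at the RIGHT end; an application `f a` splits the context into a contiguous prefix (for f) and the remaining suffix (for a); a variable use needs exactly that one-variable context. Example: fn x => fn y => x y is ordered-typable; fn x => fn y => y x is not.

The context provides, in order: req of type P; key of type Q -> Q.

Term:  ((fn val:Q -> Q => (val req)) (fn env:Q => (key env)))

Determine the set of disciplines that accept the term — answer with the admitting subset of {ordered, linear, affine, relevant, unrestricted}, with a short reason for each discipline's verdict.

accepted by: none
variable uses: req: 1×; key: 1×; val (bound): 1×; env (bound): 1×
left-to-right use order: val, req, key, env
typing: ill-typed: an application expects Q but receives P
ordered ✗ (the type mismatch rejects it)
linear ✗ (not simply typable)
affine ✗ (fails simple typing)
relevant ✗ (a type mismatch blocks all five)
unrestricted ✗ (the type mismatch rejects it)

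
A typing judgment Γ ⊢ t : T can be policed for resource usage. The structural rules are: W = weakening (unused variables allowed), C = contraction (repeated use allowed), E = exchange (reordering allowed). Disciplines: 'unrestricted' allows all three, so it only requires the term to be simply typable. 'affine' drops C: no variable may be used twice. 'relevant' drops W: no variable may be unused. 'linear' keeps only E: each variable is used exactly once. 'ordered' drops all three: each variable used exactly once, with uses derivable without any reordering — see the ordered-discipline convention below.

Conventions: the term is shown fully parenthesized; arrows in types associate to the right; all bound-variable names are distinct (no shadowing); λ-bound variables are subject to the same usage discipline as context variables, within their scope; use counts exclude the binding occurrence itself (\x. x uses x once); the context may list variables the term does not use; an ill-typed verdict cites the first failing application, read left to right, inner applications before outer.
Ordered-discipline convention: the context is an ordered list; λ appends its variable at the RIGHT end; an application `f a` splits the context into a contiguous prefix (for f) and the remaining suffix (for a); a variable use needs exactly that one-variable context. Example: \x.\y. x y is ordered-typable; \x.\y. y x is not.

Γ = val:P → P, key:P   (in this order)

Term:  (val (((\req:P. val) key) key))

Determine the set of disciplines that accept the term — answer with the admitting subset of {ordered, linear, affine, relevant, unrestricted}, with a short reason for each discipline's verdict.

admitting disciplines: unrestricted
counts: val: 2; key: 2; req (bound): 0
left-to-right use order: val, val, key, key
typing: well-typed — term : P
ordered: ✗ — uses contraction: val ×2, key ×2; req never used (weakening)
linear: ✗ — uses contraction: val ×2, key ×2; req never used (weakening)
affine: ✗ — uses contraction: val ×2, key ×2
relevant: ✗ — req never used (weakening)
unrestricted: ✓ — type-checks (P) and nothing is barred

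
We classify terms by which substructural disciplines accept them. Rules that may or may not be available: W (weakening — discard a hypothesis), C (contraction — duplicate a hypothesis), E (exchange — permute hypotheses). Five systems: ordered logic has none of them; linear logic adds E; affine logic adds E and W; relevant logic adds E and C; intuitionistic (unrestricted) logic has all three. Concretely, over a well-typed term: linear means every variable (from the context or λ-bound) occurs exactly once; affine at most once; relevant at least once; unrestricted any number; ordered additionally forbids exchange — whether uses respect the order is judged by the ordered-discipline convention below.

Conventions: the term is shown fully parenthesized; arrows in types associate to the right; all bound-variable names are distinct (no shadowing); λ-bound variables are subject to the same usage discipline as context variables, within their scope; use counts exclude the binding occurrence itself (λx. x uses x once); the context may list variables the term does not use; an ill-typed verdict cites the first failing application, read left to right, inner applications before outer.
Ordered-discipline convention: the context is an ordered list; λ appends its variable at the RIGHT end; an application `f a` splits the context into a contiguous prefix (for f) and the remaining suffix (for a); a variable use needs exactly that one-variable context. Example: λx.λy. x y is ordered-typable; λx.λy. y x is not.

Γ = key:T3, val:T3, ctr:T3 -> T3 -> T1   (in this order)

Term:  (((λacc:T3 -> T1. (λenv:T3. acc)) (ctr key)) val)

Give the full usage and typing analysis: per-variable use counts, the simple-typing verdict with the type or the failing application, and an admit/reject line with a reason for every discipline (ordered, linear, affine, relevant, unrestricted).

use counts: key: 1×, val: 1×, ctr: 1×, acc [bound]: 1×, env [bound]: 0×
order of uses: acc, ctr, key, val
typing: well-typed — term : T3 -> T1
ordered ✗ (env never used (weakening))
linear ✗ (env never used (weakening))
affine ✓ (none of key, val, ctr, acc, env used more than once)
relevant ✗ (env never used (weakening))
unrestricted ✓ (type-checks (T3 -> T1) and nothing is barred)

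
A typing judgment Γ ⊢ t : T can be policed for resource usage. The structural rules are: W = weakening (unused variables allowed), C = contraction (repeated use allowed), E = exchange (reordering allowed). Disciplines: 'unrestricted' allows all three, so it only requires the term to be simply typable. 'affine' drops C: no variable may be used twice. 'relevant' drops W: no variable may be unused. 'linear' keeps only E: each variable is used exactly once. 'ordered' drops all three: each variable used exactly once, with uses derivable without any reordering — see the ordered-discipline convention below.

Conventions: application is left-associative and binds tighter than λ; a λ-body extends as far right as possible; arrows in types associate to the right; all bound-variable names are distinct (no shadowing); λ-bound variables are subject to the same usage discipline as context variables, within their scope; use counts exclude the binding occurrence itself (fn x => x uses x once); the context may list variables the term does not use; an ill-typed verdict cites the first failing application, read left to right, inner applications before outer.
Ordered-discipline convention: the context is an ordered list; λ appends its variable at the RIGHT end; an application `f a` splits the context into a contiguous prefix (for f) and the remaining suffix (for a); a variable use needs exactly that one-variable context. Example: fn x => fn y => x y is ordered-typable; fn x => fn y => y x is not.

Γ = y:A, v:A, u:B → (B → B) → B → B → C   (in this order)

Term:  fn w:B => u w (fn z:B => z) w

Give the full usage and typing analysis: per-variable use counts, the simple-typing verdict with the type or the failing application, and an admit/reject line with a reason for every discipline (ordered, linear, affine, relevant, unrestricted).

counts: y ×0; v ×0; u ×1; w [bound] ×2; z [bound] ×1
left-to-right use order: u, w, z, w
typing: well-typed at B → B → C
ordered ✗ (w ×2 used more than once (contraction); needs weakening: y, v unused)
linear ✗ (w ×2 used more than once (contraction); needs weakening: y, v unused)
affine ✗ (w ×2 used more than once (contraction))
relevant ✗ (needs weakening: y, v unused)
unrestricted ✓ (well-typed at B → B → C; no restrictions here)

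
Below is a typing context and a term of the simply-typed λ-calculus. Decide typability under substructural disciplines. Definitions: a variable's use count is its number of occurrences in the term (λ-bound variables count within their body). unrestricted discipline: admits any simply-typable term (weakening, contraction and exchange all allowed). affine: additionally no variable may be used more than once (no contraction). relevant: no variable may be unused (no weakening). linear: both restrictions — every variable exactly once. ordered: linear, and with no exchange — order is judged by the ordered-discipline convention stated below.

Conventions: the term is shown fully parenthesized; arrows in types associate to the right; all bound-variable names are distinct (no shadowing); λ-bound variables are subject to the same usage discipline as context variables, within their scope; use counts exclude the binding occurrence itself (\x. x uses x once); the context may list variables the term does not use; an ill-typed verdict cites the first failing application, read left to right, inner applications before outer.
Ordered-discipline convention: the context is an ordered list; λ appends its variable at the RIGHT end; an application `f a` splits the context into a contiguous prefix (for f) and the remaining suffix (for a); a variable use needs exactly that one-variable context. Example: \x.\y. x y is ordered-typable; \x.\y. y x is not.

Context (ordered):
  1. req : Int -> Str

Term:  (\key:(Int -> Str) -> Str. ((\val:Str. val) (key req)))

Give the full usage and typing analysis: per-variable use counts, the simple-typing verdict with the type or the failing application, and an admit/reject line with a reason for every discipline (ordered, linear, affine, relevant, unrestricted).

usage: req: 1, key [bound]: 1, val [bound]: 1
left-to-right use order: val, key, req
typing: well-typed — term : ((Int -> Str) -> Str) -> Str
ordered: ✗ — no ordered split (uses run val, key, req)
linear: ✓ — exactly-once usage across req, key, val
affine: ✓ — none of req, key, val used more than once
relevant: ✓ — none of req, key, val goes unused
unrestricted: ✓ — well-typed at ((Int -> Str) -> Str) -> Str; no restrictions here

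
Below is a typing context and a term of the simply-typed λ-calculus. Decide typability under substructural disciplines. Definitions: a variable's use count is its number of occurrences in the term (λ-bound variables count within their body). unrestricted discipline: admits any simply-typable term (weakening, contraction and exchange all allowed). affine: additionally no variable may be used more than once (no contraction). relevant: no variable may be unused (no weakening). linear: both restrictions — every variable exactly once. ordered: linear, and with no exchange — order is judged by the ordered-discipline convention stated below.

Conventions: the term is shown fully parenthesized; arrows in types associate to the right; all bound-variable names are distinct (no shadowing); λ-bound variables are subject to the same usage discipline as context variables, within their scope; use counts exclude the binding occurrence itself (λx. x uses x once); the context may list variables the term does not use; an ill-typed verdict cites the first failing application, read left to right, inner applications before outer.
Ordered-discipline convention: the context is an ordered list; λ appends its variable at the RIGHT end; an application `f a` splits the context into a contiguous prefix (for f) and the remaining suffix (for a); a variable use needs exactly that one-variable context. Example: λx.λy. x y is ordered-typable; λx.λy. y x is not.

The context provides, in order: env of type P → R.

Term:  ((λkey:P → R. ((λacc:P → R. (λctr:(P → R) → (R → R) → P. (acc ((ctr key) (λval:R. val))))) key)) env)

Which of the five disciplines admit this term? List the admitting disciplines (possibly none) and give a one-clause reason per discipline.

accepted by: relevant, unrestricted
usage: env: 1, key [bound]: 2, acc [bound]: 1, ctr [bound]: 1, val [bound]: 1
order of uses: acc, ctr, key, val, key, env
typing: well-typed at ((P → R) → (R → R) → P) → R
ordered: ✗, needs contraction — key ×2
linear: ✗, needs contraction — key ×2
affine: ✗, needs contraction — key ×2
relevant: ✓, env, key, acc, ctr, val: all used, weakening unneeded
unrestricted: ✓, typability at ((P → R) → (R → R) → P) → R is all that's needed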